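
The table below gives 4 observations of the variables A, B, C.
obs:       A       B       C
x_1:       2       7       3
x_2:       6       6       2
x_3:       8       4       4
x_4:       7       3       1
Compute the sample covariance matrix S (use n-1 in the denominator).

Step 1 — column means:
  mean(A) = (2 + 6 + 8 + 7) / 4 = 23/4 = 5.75
  mean(B) = (7 + 6 + 4 + 3) / 4 = 20/4 = 5
  mean(C) = (3 + 2 + 4 + 1) / 4 = 10/4 = 2.5

Step 2 — sample covariance S[i,j] = (1/(n-1)) · Σ_k (x_{k,i} - mean_i) · (x_{k,j} - mean_j), with n-1 = 3.
  S[A,A] = ((-3.75)·(-3.75) + (0.25)·(0.25) + (2.25)·(2.25) + (1.25)·(1.25)) / 3 = 20.75/3 = 6.9167
  S[A,B] = ((-3.75)·(2) + (0.25)·(1) + (2.25)·(-1) + (1.25)·(-2)) / 3 = -12/3 = -4
  S[A,C] = ((-3.75)·(0.5) + (0.25)·(-0.5) + (2.25)·(1.5) + (1.25)·(-1.5)) / 3 = -0.5/3 = -0.1667
  S[B,B] = ((2)·(2) + (1)·(1) + (-1)·(-1) + (-2)·(-2)) / 3 = 10/3 = 3.3333
  S[B,C] = ((2)·(0.5) + (1)·(-0.5) + (-1)·(1.5) + (-2)·(-1.5)) / 3 = 2/3 = 0.6667
  S[C,C] = ((0.5)·(0.5) + (-0.5)·(-0.5) + (1.5)·(1.5) + (-1.5)·(-1.5)) / 3 = 5/3 = 1.6667

S is symmetric (S[j,i] = S[i,j]). Assembling:

S = [[6.9167, -4, -0.1667],
 [-4, 3.3333, 0.6667],
 [-0.1667, 0.6667, 1.6667]]


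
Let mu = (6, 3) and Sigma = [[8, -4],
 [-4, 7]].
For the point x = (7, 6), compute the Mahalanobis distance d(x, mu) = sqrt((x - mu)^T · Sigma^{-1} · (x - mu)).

Step 1 — centre the observation: (x - mu) = (1, 3).

Step 2 — invert Sigma. det(Sigma) = 8·7 - (-4)² = 40.
  Sigma^{-1} = (1/det) · [[d, -b], [-b, a]] = [[0.175, 0.1],
 [0.1, 0.2]].

Step 3 — form the quadratic (x - mu)^T · Sigma^{-1} · (x - mu):
  Sigma^{-1} · (x - mu) = (0.475, 0.7).
  (x - mu)^T · [Sigma^{-1} · (x - mu)] = (1)·(0.475) + (3)·(0.7) = 2.575.

Step 4 — take square root: d = √(2.575) ≈ 1.6047.

d(x, mu) = √(2.575) ≈ 1.6047


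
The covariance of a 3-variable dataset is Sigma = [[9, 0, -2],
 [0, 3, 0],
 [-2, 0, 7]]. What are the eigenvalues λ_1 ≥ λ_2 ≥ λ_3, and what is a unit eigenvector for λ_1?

Step 1 — characteristic polynomial p(λ) = det(λI - Sigma) = λ³ - tr·λ² + c_1·λ - det, where tr = trace, c_1 = sum of the principal 2×2 minors, det = det(Sigma):
  tr = 9 + 3 + 7 = 19,
  c_1 = (9·3 - (0)²) + (9·7 - (-2)²) + (3·7 - (0)²) = 27 + 59 + 21 = 107,
  det = 9·(3·7 - (0)²) - (0)·((0)·7 - (0)·(-2)) + (-2)·((0)·(0) - 3·(-2)) = 9·(21) - (0)·(0) + (-2)·(6) = 177.
  So p(λ) = λ³ - 19λ² + 107λ - 177.
Step 2 — look for an integer root (rational root theorem: any rational root is an integer divisor of 177). Testing λ = 3:
  p(3) = 27 - 171 + 321 - 177 = 0  ✓
  Dividing out (λ - 3): p(λ) = (λ - 3)(λ² - 16λ + 59).
Step 3 — remaining eigenvalues from the quadratic λ² - 16λ + 59 = 0:
  Δ = 16² - 4·59 = 256 - 236 = 20,  λ = (16 ± √20)/2 = (16 ± 4.4721)/2 ≈ 10.2361 or 5.7639.
  Sorted: λ_1 = 10.2361,  λ_2 = 5.7639,  λ_3 = 3  (check: sum = 19 = tr ✓).

Step 4 — unit eigenvector for λ_1 ≈ 10.2361: v spans the null space of (Sigma - λ_1 I), whose rows are
  r_1 = (-1.2361, 0, -2),  r_2 = (0, -7.2361, 0),  r_3 = (-2, 0, -3.2361).
  v is orthogonal to every row, so take v ∝ r_1 × r_2 = ((0)·(0) - (-2)·(-7.2361), (-2)·(0) - (-1.2361)·(0), (-1.2361)·(-7.2361) - (0)·(0)) ≈ (-14.4721, 0, 8.9443).
  Rescale (multiply by -1 so the first nonzero entry is positive): u = (14.4721, 0, -8.9443).
  ||u|| = √((14.4721)² + (0)² + (-8.9443)²) = √(289.4427) ≈ 17.013,  v_1 = u/||u|| ≈ (0.8507, 0, -0.5257) (||v_1|| = 1).

λ_1 = 10.2361,  λ_2 = 5.7639,  λ_3 = 3;  v_1 ≈ (0.8507, 0, -0.5257)


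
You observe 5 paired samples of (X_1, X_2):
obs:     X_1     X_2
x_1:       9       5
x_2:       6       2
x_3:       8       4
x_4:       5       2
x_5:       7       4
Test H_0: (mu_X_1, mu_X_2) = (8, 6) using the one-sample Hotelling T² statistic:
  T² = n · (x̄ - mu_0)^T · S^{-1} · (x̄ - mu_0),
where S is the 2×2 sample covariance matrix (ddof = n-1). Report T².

Step 1 — sample mean vector:
  mean(X_1) = (9 + 6 + 8 + 5 + 7) / 5 = 35/5 = 7
  mean(X_2) = (5 + 2 + 4 + 2 + 4) / 5 = 17/5 = 3.4
  x̄ = (7, 3.4),  deviation x̄ - mu_0 = (7, 3.4) - (8, 6) = (-1, -2.6).

Step 2 — sample covariance matrix, S[i,j] = (1/(n-1)) · Σ_k (x_{k,i} - mean_i) · (x_{k,j} - mean_j), divisor n-1 = 4:
  S[X_1,X_1] = ((2)·(2) + (-1)·(-1) + (1)·(1) + (-2)·(-2) + (0)·(0)) / 4 = 10/4 = 2.5
  S[X_1,X_2] = ((2)·(1.6) + (-1)·(-1.4) + (1)·(0.6) + (-2)·(-1.4) + (0)·(0.6)) / 4 = 8/4 = 2
  S[X_2,X_2] = ((1.6)·(1.6) + (-1.4)·(-1.4) + (0.6)·(0.6) + (-1.4)·(-1.4) + (0.6)·(0.6)) / 4 = 7.2/4 = 1.8
  S = [[2.5, 2],
 [2, 1.8]].

Step 3 — invert S. det(S) = 2.5·1.8 - (2)² = 0.5.
  S^{-1} = (1/det) · [[d, -b], [-b, a]] = [[3.6, -4],
 [-4, 5]].

Step 4 — quadratic form (x̄ - mu_0)^T · S^{-1} · (x̄ - mu_0):
  S^{-1} · (x̄ - mu_0) = (6.8, -9),
  (x̄ - mu_0)^T · [...] = (-1)·(6.8) + (-2.6)·(-9) = 16.6.

Step 5 — scale by n: T² = 5 · 16.6 = 83.

T² ≈ 83


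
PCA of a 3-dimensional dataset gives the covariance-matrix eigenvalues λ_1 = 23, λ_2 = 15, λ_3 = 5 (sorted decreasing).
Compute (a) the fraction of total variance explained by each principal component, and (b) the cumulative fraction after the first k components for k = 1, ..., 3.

Step 1 — total variance = trace(Sigma) = Σ λ_i = 23 + 15 + 5 = 43.

Step 2 — fraction explained by component i = λ_i / Σ λ:
  PC1: 23/43 = 0.5349
  PC2: 15/43 = 0.3488
  PC3: 5/43 = 0.1163

Step 3 — cumulative fraction after k components = (λ_1 + ... + λ_k) / Σ λ:
  k = 1: 23/43 = 0.5349
  k = 2: (23 + 15)/43 = 38/43 = 0.8837
  k = 3: (23 + 15 + 5)/43 = 43/43 = 1

Summary (fraction, with percent):

explained: PC1 0.5349 (53.49%), PC2 0.3488 (34.88%), PC3 0.1163 (11.63%);  cumulative: 0.5349, 0.8837, 1


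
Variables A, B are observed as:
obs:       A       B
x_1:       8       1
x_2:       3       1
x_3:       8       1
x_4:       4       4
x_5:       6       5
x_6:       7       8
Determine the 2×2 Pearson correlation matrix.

Step 1 — column means:
  mean(A) = (8 + 3 + 8 + 4 + 6 + 7) / 6 = 36/6 = 6
  mean(B) = (1 + 1 + 1 + 4 + 5 + 8) / 6 = 20/6 = 3.3333

Step 2 — sample variances and covariances s[i,j] = (1/(n-1)) · Σ_k (x_{k,i} - mean_i) · (x_{k,j} - mean_j), with n-1 = 5:
  s[A,A] = ((2)·(2) + (-3)·(-3) + (2)·(2) + (-2)·(-2) + (0)·(0) + (1)·(1)) / 5 = 22/5 = 4.4
  s[A,B] = ((2)·(-2.3333) + (-3)·(-2.3333) + (2)·(-2.3333) + (-2)·(0.6667) + (0)·(1.6667) + (1)·(4.6667)) / 5 = 1/5 = 0.2
  s[B,B] = ((-2.3333)·(-2.3333) + (-2.3333)·(-2.3333) + (-2.3333)·(-2.3333) + (0.6667)·(0.6667) + (1.6667)·(1.6667) + (4.6667)·(4.6667)) / 5 = 41.3333/5 = 8.2667
  Sample standard deviations s_i = √(s[i,i]):
  s(A) = √(4.4) = 2.0976
  s(B) = √(8.2667) = 2.8752

Step 3 — r_{ij} = s_{ij} / (s_i · s_j):
  r[A,A] = 1 (diagonal).
  r[A,B] = 0.2 / (2.0976 · 2.8752) = 0.2 / 6.031 = 0.0332
  r[B,B] = 1 (diagonal).

R is symmetric with unit diagonal. Assembling:

R = [[1, 0.0332],
 [0.0332, 1]]


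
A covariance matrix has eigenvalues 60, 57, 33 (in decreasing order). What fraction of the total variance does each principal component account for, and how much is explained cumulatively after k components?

Step 1 — total variance = trace(Sigma) = Σ λ_i = 60 + 57 + 33 = 150.

Step 2 — fraction explained by component i = λ_i / Σ λ:
  PC1: 60/150 = 0.4
  PC2: 57/150 = 0.38
  PC3: 33/150 = 0.22

Step 3 — cumulative fraction after k components = (λ_1 + ... + λ_k) / Σ λ:
  k = 1: 60/150 = 0.4
  k = 2: (60 + 57)/150 = 117/150 = 0.78
  k = 3: (60 + 57 + 33)/150 = 150/150 = 1

Summary (fraction, with percent):

explained: PC1 0.4 (40%), PC2 0.38 (38%), PC3 0.22 (22%);  cumulative: 0.4, 0.78, 1


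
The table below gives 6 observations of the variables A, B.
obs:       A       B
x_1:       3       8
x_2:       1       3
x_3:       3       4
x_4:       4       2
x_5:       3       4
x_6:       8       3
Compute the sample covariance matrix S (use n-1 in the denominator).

Step 1 — column means:
  mean(A) = (3 + 1 + 3 + 4 + 3 + 8) / 6 = 22/6 = 3.6667
  mean(B) = (8 + 3 + 4 + 2 + 4 + 3) / 6 = 24/6 = 4

Step 2 — sample covariance S[i,j] = (1/(n-1)) · Σ_k (x_{k,i} - mean_i) · (x_{k,j} - mean_j), with n-1 = 5.
  S[A,A] = ((-0.6667)·(-0.6667) + (-2.6667)·(-2.6667) + (-0.6667)·(-0.6667) + (0.3333)·(0.3333) + (-0.6667)·(-0.6667) + (4.3333)·(4.3333)) / 5 = 27.3333/5 = 5.4667
  S[A,B] = ((-0.6667)·(4) + (-2.6667)·(-1) + (-0.6667)·(0) + (0.3333)·(-2) + (-0.6667)·(0) + (4.3333)·(-1)) / 5 = -5/5 = -1
  S[B,B] = ((4)·(4) + (-1)·(-1) + (0)·(0) + (-2)·(-2) + (0)·(0) + (-1)·(-1)) / 5 = 22/5 = 4.4

S is symmetric (S[j,i] = S[i,j]). Assembling:

S = [[5.4667, -1],
 [-1, 4.4]]


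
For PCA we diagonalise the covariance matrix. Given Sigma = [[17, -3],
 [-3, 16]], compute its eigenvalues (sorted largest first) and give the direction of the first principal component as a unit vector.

Step 1 — characteristic polynomial of 2×2 Sigma:
  det(Sigma - λI) = λ² - trace · λ + det = 0.
  trace = 17 + 16 = 33, det = 17·16 - (-3)² = 263.
Step 2 — discriminant:
  Δ = trace² - 4·det = 1089 - 1052 = 37.
Step 3 — eigenvalues:
  λ = (trace ± √Δ)/2 = (33 ± 6.0828)/2,
  λ_1 = 19.5414,  λ_2 = 13.4586.

Step 4 — unit eigenvector for λ_1: solve (Sigma - λ_1 I)v = 0. First row:
  (17 - 19.5414)·v_x + (-3)·v_y = 0, i.e. (-2.5414)·v_x + (-3)·v_y = 0,
  so v ∝ (b, λ_1 - a) = (-3, 2.5414); multiply by -1 so the first entry is positive: u = (3, -2.5414).
  ||u|| = √((3)² + (-2.5414)²) = √(15.4586) ≈ 3.9317,
  v_1 = u/||u|| ≈ (0.763, -0.6464) (||v_1|| = 1).

λ_1 = 19.5414,  λ_2 = 13.4586;  v_1 ≈ (0.763, -0.6464)


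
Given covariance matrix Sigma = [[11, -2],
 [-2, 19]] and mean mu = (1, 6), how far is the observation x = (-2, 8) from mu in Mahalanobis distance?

Step 1 — centre the observation: (x - mu) = (-3, 2).

Step 2 — invert Sigma. det(Sigma) = 11·19 - (-2)² = 205.
  Sigma^{-1} = (1/det) · [[d, -b], [-b, a]] = [[0.0927, 0.0098],
 [0.0098, 0.0537]].

Step 3 — form the quadratic (x - mu)^T · Sigma^{-1} · (x - mu):
  Sigma^{-1} · (x - mu) = (-0.2585, 0.078).
  (x - mu)^T · [Sigma^{-1} · (x - mu)] = (-3)·(-0.2585) + (2)·(0.078) = 0.9317.

Step 4 — take square root: d = √(0.9317) ≈ 0.9652.

d(x, mu) = √(0.9317) ≈ 0.9652


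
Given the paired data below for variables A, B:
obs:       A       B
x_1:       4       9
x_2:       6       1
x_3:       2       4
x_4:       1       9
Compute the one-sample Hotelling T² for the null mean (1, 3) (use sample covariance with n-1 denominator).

Step 1 — sample mean vector:
  mean(A) = (4 + 6 + 2 + 1) / 4 = 13/4 = 3.25
  mean(B) = (9 + 1 + 4 + 9) / 4 = 23/4 = 5.75
  x̄ = (3.25, 5.75),  deviation x̄ - mu_0 = (3.25, 5.75) - (1, 3) = (2.25, 2.75).

Step 2 — sample covariance matrix, S[i,j] = (1/(n-1)) · Σ_k (x_{k,i} - mean_i) · (x_{k,j} - mean_j), divisor n-1 = 3:
  S[A,A] = ((0.75)·(0.75) + (2.75)·(2.75) + (-1.25)·(-1.25) + (-2.25)·(-2.25)) / 3 = 14.75/3 = 4.9167
  S[A,B] = ((0.75)·(3.25) + (2.75)·(-4.75) + (-1.25)·(-1.75) + (-2.25)·(3.25)) / 3 = -15.75/3 = -5.25
  S[B,B] = ((3.25)·(3.25) + (-4.75)·(-4.75) + (-1.75)·(-1.75) + (3.25)·(3.25)) / 3 = 46.75/3 = 15.5833
  S = [[4.9167, -5.25],
 [-5.25, 15.5833]].

Step 3 — invert S. det(S) = 4.9167·15.5833 - (-5.25)² = 49.0556.
  S^{-1} = (1/det) · [[d, -b], [-b, a]] = [[0.3177, 0.107],
 [0.107, 0.1002]].

Step 4 — quadratic form (x̄ - mu_0)^T · S^{-1} · (x̄ - mu_0):
  S^{-1} · (x̄ - mu_0) = (1.0091, 0.5164),
  (x̄ - mu_0)^T · [...] = (2.25)·(1.0091) + (2.75)·(0.5164) = 3.6905.

Step 5 — scale by n: T² = 4 · 3.6905 = 14.7622.

T² ≈ 14.7622


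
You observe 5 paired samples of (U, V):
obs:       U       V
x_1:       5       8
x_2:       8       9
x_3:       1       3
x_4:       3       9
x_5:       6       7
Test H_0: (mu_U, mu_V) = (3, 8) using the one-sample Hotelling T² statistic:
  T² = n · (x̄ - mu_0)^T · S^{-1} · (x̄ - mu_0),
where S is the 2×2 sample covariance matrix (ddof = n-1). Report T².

Step 1 — sample mean vector:
  mean(U) = (5 + 8 + 1 + 3 + 6) / 5 = 23/5 = 4.6
  mean(V) = (8 + 9 + 3 + 9 + 7) / 5 = 36/5 = 7.2
  x̄ = (4.6, 7.2),  deviation x̄ - mu_0 = (4.6, 7.2) - (3, 8) = (1.6, -0.8).

Step 2 — sample covariance matrix, S[i,j] = (1/(n-1)) · Σ_k (x_{k,i} - mean_i) · (x_{k,j} - mean_j), divisor n-1 = 4:
  S[U,U] = ((0.4)·(0.4) + (3.4)·(3.4) + (-3.6)·(-3.6) + (-1.6)·(-1.6) + (1.4)·(1.4)) / 4 = 29.2/4 = 7.3
  S[U,V] = ((0.4)·(0.8) + (3.4)·(1.8) + (-3.6)·(-4.2) + (-1.6)·(1.8) + (1.4)·(-0.2)) / 4 = 18.4/4 = 4.6
  S[V,V] = ((0.8)·(0.8) + (1.8)·(1.8) + (-4.2)·(-4.2) + (1.8)·(1.8) + (-0.2)·(-0.2)) / 4 = 24.8/4 = 6.2
  S = [[7.3, 4.6],
 [4.6, 6.2]].

Step 3 — invert S. det(S) = 7.3·6.2 - (4.6)² = 24.1.
  S^{-1} = (1/det) · [[d, -b], [-b, a]] = [[0.2573, -0.1909],
 [-0.1909, 0.3029]].

Step 4 — quadratic form (x̄ - mu_0)^T · S^{-1} · (x̄ - mu_0):
  S^{-1} · (x̄ - mu_0) = (0.5643, -0.5477),
  (x̄ - mu_0)^T · [...] = (1.6)·(0.5643) + (-0.8)·(-0.5477) = 1.3411.

Step 5 — scale by n: T² = 5 · 1.3411 = 6.7054.

T² ≈ 6.7054


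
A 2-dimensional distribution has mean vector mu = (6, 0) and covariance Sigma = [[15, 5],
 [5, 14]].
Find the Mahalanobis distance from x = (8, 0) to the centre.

Step 1 — centre the observation: (x - mu) = (2, 0).

Step 2 — invert Sigma. det(Sigma) = 15·14 - (5)² = 185.
  Sigma^{-1} = (1/det) · [[d, -b], [-b, a]] = [[0.0757, -0.027],
 [-0.027, 0.0811]].

Step 3 — form the quadratic (x - mu)^T · Sigma^{-1} · (x - mu):
  Sigma^{-1} · (x - mu) = (0.1514, -0.0541).
  (x - mu)^T · [Sigma^{-1} · (x - mu)] = (2)·(0.1514) + (0)·(-0.0541) = 0.3027.

Step 4 — take square root: d = √(0.3027) ≈ 0.5502.

d(x, mu) = √(0.3027) ≈ 0.5502


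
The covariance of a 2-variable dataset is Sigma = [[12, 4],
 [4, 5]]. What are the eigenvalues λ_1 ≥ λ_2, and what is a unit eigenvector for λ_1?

Step 1 — characteristic polynomial of 2×2 Sigma:
  det(Sigma - λI) = λ² - trace · λ + det = 0.
  trace = 12 + 5 = 17, det = 12·5 - (4)² = 44.
Step 2 — discriminant:
  Δ = trace² - 4·det = 289 - 176 = 113.
Step 3 — eigenvalues:
  λ = (trace ± √Δ)/2 = (17 ± 10.6301)/2,
  λ_1 = 13.8151,  λ_2 = 3.1849.

Step 4 — unit eigenvector for λ_1: solve (Sigma - λ_1 I)v = 0. First row:
  (12 - 13.8151)·v_x + (4)·v_y = 0, i.e. (-1.8151)·v_x + (4)·v_y = 0,
  so v ∝ (b, λ_1 - a) = (4, 1.8151) = u.
  ||u|| = √((4)² + (1.8151)²) = √(19.2945) ≈ 4.3925,
  v_1 = u/||u|| ≈ (0.9106, 0.4132) (||v_1|| = 1).

λ_1 = 13.8151,  λ_2 = 3.1849;  v_1 ≈ (0.9106, 0.4132)


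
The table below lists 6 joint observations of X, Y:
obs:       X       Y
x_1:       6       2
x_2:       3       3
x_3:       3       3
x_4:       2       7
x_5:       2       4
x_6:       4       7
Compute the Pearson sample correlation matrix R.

Step 1 — column means:
  mean(X) = (6 + 3 + 3 + 2 + 2 + 4) / 6 = 20/6 = 3.3333
  mean(Y) = (2 + 3 + 3 + 7 + 4 + 7) / 6 = 26/6 = 4.3333

Step 2 — sample variances and covariances s[i,j] = (1/(n-1)) · Σ_k (x_{k,i} - mean_i) · (x_{k,j} - mean_j), with n-1 = 5:
  s[X,X] = ((2.6667)·(2.6667) + (-0.3333)·(-0.3333) + (-0.3333)·(-0.3333) + (-1.3333)·(-1.3333) + (-1.3333)·(-1.3333) + (0.6667)·(0.6667)) / 5 = 11.3333/5 = 2.2667
  s[X,Y] = ((2.6667)·(-2.3333) + (-0.3333)·(-1.3333) + (-0.3333)·(-1.3333) + (-1.3333)·(2.6667) + (-1.3333)·(-0.3333) + (0.6667)·(2.6667)) / 5 = -6.6667/5 = -1.3333
  s[Y,Y] = ((-2.3333)·(-2.3333) + (-1.3333)·(-1.3333) + (-1.3333)·(-1.3333) + (2.6667)·(2.6667) + (-0.3333)·(-0.3333) + (2.6667)·(2.6667)) / 5 = 23.3333/5 = 4.6667
  Sample standard deviations s_i = √(s[i,i]):
  s(X) = √(2.2667) = 1.5055
  s(Y) = √(4.6667) = 2.1602

Step 3 — r_{ij} = s_{ij} / (s_i · s_j):
  r[X,X] = 1 (diagonal).
  r[X,Y] = -1.3333 / (1.5055 · 2.1602) = -1.3333 / 3.2523 = -0.41
  r[Y,Y] = 1 (diagonal).

R is symmetric with unit diagonal. Assembling:

R = [[1, -0.41],
 [-0.41, 1]]


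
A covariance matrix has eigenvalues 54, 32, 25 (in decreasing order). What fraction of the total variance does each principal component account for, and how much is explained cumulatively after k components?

Step 1 — total variance = trace(Sigma) = Σ λ_i = 54 + 32 + 25 = 111.

Step 2 — fraction explained by component i = λ_i / Σ λ:
  PC1: 54/111 = 0.4865
  PC2: 32/111 = 0.2883
  PC3: 25/111 = 0.2252

Step 3 — cumulative fraction after k components = (λ_1 + ... + λ_k) / Σ λ:
  k = 1: 54/111 = 0.4865
  k = 2: (54 + 32)/111 = 86/111 = 0.7748
  k = 3: (54 + 32 + 25)/111 = 111/111 = 1

Summary (fraction, with percent):

explained: PC1 0.4865 (48.65%), PC2 0.2883 (28.83%), PC3 0.2252 (22.52%);  cumulative: 0.4865, 0.7748, 1


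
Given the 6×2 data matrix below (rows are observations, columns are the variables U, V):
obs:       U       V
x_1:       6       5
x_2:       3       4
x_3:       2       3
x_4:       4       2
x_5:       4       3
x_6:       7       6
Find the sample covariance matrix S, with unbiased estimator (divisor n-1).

Step 1 — column means:
  mean(U) = (6 + 3 + 2 + 4 + 4 + 7) / 6 = 26/6 = 4.3333
  mean(V) = (5 + 4 + 3 + 2 + 3 + 6) / 6 = 23/6 = 3.8333

Step 2 — sample covariance S[i,j] = (1/(n-1)) · Σ_k (x_{k,i} - mean_i) · (x_{k,j} - mean_j), with n-1 = 5.
  S[U,U] = ((1.6667)·(1.6667) + (-1.3333)·(-1.3333) + (-2.3333)·(-2.3333) + (-0.3333)·(-0.3333) + (-0.3333)·(-0.3333) + (2.6667)·(2.6667)) / 5 = 17.3333/5 = 3.4667
  S[U,V] = ((1.6667)·(1.1667) + (-1.3333)·(0.1667) + (-2.3333)·(-0.8333) + (-0.3333)·(-1.8333) + (-0.3333)·(-0.8333) + (2.6667)·(2.1667)) / 5 = 10.3333/5 = 2.0667
  S[V,V] = ((1.1667)·(1.1667) + (0.1667)·(0.1667) + (-0.8333)·(-0.8333) + (-1.8333)·(-1.8333) + (-0.8333)·(-0.8333) + (2.1667)·(2.1667)) / 5 = 10.8333/5 = 2.1667

S is symmetric (S[j,i] = S[i,j]). Assembling:

S = [[3.4667, 2.0667],
 [2.0667, 2.1667]]


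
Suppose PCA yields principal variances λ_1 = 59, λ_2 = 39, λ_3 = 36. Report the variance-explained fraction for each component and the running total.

Step 1 — total variance = trace(Sigma) = Σ λ_i = 59 + 39 + 36 = 134.

Step 2 — fraction explained by component i = λ_i / Σ λ:
  PC1: 59/134 = 0.4403
  PC2: 39/134 = 0.291
  PC3: 36/134 = 0.2687

Step 3 — cumulative fraction after k components = (λ_1 + ... + λ_k) / Σ λ:
  k = 1: 59/134 = 0.4403
  k = 2: (59 + 39)/134 = 98/134 = 0.7313
  k = 3: (59 + 39 + 36)/134 = 134/134 = 1

Summary (fraction, with percent):

explained: PC1 0.4403 (44.03%), PC2 0.291 (29.1%), PC3 0.2687 (26.87%);  cumulative: 0.4403, 0.7313, 1


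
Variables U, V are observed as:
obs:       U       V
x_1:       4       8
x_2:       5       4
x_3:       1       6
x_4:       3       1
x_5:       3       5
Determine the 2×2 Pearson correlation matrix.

Step 1 — column means:
  mean(U) = (4 + 5 + 1 + 3 + 3) / 5 = 16/5 = 3.2
  mean(V) = (8 + 4 + 6 + 1 + 5) / 5 = 24/5 = 4.8

Step 2 — sample variances and covariances s[i,j] = (1/(n-1)) · Σ_k (x_{k,i} - mean_i) · (x_{k,j} - mean_j), with n-1 = 4:
  s[U,U] = ((0.8)·(0.8) + (1.8)·(1.8) + (-2.2)·(-2.2) + (-0.2)·(-0.2) + (-0.2)·(-0.2)) / 4 = 8.8/4 = 2.2
  s[U,V] = ((0.8)·(3.2) + (1.8)·(-0.8) + (-2.2)·(1.2) + (-0.2)·(-3.8) + (-0.2)·(0.2)) / 4 = -0.8/4 = -0.2
  s[V,V] = ((3.2)·(3.2) + (-0.8)·(-0.8) + (1.2)·(1.2) + (-3.8)·(-3.8) + (0.2)·(0.2)) / 4 = 26.8/4 = 6.7
  Sample standard deviations s_i = √(s[i,i]):
  s(U) = √(2.2) = 1.4832
  s(V) = √(6.7) = 2.5884

Step 3 — r_{ij} = s_{ij} / (s_i · s_j):
  r[U,U] = 1 (diagonal).
  r[U,V] = -0.2 / (1.4832 · 2.5884) = -0.2 / 3.8393 = -0.0521
  r[V,V] = 1 (diagonal).

R is symmetric with unit diagonal. Assembling:

R = [[1, -0.0521],
 [-0.0521, 1]]


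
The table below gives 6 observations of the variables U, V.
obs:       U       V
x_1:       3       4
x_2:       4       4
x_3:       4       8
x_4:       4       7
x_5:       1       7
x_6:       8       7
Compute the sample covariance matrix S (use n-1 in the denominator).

Step 1 — column means:
  mean(U) = (3 + 4 + 4 + 4 + 1 + 8) / 6 = 24/6 = 4
  mean(V) = (4 + 4 + 8 + 7 + 7 + 7) / 6 = 37/6 = 6.1667

Step 2 — sample covariance S[i,j] = (1/(n-1)) · Σ_k (x_{k,i} - mean_i) · (x_{k,j} - mean_j), with n-1 = 5.
  S[U,U] = ((-1)·(-1) + (0)·(0) + (0)·(0) + (0)·(0) + (-3)·(-3) + (4)·(4)) / 5 = 26/5 = 5.2
  S[U,V] = ((-1)·(-2.1667) + (0)·(-2.1667) + (0)·(1.8333) + (0)·(0.8333) + (-3)·(0.8333) + (4)·(0.8333)) / 5 = 3/5 = 0.6
  S[V,V] = ((-2.1667)·(-2.1667) + (-2.1667)·(-2.1667) + (1.8333)·(1.8333) + (0.8333)·(0.8333) + (0.8333)·(0.8333) + (0.8333)·(0.8333)) / 5 = 14.8333/5 = 2.9667

S is symmetric (S[j,i] = S[i,j]). Assembling:

S = [[5.2, 0.6],
 [0.6, 2.9667]]


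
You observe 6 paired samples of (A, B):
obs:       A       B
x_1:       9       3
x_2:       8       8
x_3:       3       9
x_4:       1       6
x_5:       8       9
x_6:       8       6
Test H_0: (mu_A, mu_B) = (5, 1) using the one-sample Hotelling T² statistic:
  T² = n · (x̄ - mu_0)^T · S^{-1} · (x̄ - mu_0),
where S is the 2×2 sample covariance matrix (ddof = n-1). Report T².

Step 1 — sample mean vector:
  mean(A) = (9 + 8 + 3 + 1 + 8 + 8) / 6 = 37/6 = 6.1667
  mean(B) = (3 + 8 + 9 + 6 + 9 + 6) / 6 = 41/6 = 6.8333
  x̄ = (6.1667, 6.8333),  deviation x̄ - mu_0 = (6.1667, 6.8333) - (5, 1) = (1.1667, 5.8333).

Step 2 — sample covariance matrix, S[i,j] = (1/(n-1)) · Σ_k (x_{k,i} - mean_i) · (x_{k,j} - mean_j), divisor n-1 = 5:
  S[A,A] = ((2.8333)·(2.8333) + (1.8333)·(1.8333) + (-3.1667)·(-3.1667) + (-5.1667)·(-5.1667) + (1.8333)·(1.8333) + (1.8333)·(1.8333)) / 5 = 54.8333/5 = 10.9667
  S[A,B] = ((2.8333)·(-3.8333) + (1.8333)·(1.1667) + (-3.1667)·(2.1667) + (-5.1667)·(-0.8333) + (1.8333)·(2.1667) + (1.8333)·(-0.8333)) / 5 = -8.8333/5 = -1.7667
  S[B,B] = ((-3.8333)·(-3.8333) + (1.1667)·(1.1667) + (2.1667)·(2.1667) + (-0.8333)·(-0.8333) + (2.1667)·(2.1667) + (-0.8333)·(-0.8333)) / 5 = 26.8333/5 = 5.3667
  S = [[10.9667, -1.7667],
 [-1.7667, 5.3667]].

Step 3 — invert S. det(S) = 10.9667·5.3667 - (-1.7667)² = 55.7333.
  S^{-1} = (1/det) · [[d, -b], [-b, a]] = [[0.0963, 0.0317],
 [0.0317, 0.1968]].

Step 4 — quadratic form (x̄ - mu_0)^T · S^{-1} · (x̄ - mu_0):
  S^{-1} · (x̄ - mu_0) = (0.2972, 1.1848),
  (x̄ - mu_0)^T · [...] = (1.1667)·(0.2972) + (5.8333)·(1.1848) = 7.2582.

Step 5 — scale by n: T² = 6 · 7.2582 = 43.549.

T² ≈ 43.549


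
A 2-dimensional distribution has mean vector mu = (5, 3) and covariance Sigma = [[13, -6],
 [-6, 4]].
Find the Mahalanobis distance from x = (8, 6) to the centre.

Step 1 — centre the observation: (x - mu) = (3, 3).

Step 2 — invert Sigma. det(Sigma) = 13·4 - (-6)² = 16.
  Sigma^{-1} = (1/det) · [[d, -b], [-b, a]] = [[0.25, 0.375],
 [0.375, 0.8125]].

Step 3 — form the quadratic (x - mu)^T · Sigma^{-1} · (x - mu):
  Sigma^{-1} · (x - mu) = (1.875, 3.5625).
  (x - mu)^T · [Sigma^{-1} · (x - mu)] = (3)·(1.875) + (3)·(3.5625) = 16.3125.

Step 4 — take square root: d = √(16.3125) ≈ 4.0389.

d(x, mu) = √(16.3125) ≈ 4.0389


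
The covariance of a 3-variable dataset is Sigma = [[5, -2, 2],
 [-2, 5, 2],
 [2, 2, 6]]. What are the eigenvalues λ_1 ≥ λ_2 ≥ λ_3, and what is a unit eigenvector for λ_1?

Step 1 — characteristic polynomial p(λ) = det(λI - Sigma) = λ³ - tr·λ² + c_1·λ - det, where tr = trace, c_1 = sum of the principal 2×2 minors, det = det(Sigma):
  tr = 5 + 5 + 6 = 16,
  c_1 = (5·5 - (-2)²) + (5·6 - (2)²) + (5·6 - (2)²) = 21 + 26 + 26 = 73,
  det = 5·(5·6 - (2)²) - (-2)·((-2)·6 - (2)·(2)) + (2)·((-2)·(2) - 5·(2)) = 5·(26) - (-2)·(-16) + (2)·(-14) = 70.
  So p(λ) = λ³ - 16λ² + 73λ - 70.
Step 2 — look for an integer root (rational root theorem: any rational root is an integer divisor of 70). Testing λ = 7:
  p(7) = 343 - 784 + 511 - 70 = 0  ✓
  Dividing out (λ - 7): p(λ) = (λ - 7)(λ² - 9λ + 10).
Step 3 — remaining eigenvalues from the quadratic λ² - 9λ + 10 = 0:
  Δ = 9² - 4·10 = 81 - 40 = 41,  λ = (9 ± √41)/2 = (9 ± 6.4031)/2 ≈ 7.7016 or 1.2984.
  Sorted: λ_1 = 7.7016,  λ_2 = 7,  λ_3 = 1.2984  (check: sum = 16 = tr ✓).

Step 4 — unit eigenvector for λ_1 ≈ 7.7016: v spans the null space of (Sigma - λ_1 I), whose rows are
  r_1 = (-2.7016, -2, 2),  r_2 = (-2, -2.7016, 2),  r_3 = (2, 2, -1.7016).
  v is orthogonal to every row, so take v ∝ r_1 × r_2 = ((-2)·(2) - (2)·(-2.7016), (2)·(-2) - (-2.7016)·(2), (-2.7016)·(-2.7016) - (-2)·(-2)) ≈ (1.4031, 1.4031, 3.2984).
  Let u = (1.4031, 1.4031, 3.2984).
  ||u|| = √((1.4031)² + (1.4031)² + (3.2984)²) = √(14.8172) ≈ 3.8493,  v_1 = u/||u|| ≈ (0.3645, 0.3645, 0.8569) (||v_1|| = 1).

λ_1 = 7.7016,  λ_2 = 7,  λ_3 = 1.2984;  v_1 ≈ (0.3645, 0.3645, 0.8569)


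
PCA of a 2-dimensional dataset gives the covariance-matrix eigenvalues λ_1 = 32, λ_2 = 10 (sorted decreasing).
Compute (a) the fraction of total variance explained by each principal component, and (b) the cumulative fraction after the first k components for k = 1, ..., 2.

Step 1 — total variance = trace(Sigma) = Σ λ_i = 32 + 10 = 42.

Step 2 — fraction explained by component i = λ_i / Σ λ:
  PC1: 32/42 = 0.7619
  PC2: 10/42 = 0.2381

Step 3 — cumulative fraction after k components = (λ_1 + ... + λ_k) / Σ λ:
  k = 1: 32/42 = 0.7619
  k = 2: (32 + 10)/42 = 42/42 = 1

Summary (fraction, with percent):

explained: PC1 0.7619 (76.19%), PC2 0.2381 (23.81%);  cumulative: 0.7619, 1


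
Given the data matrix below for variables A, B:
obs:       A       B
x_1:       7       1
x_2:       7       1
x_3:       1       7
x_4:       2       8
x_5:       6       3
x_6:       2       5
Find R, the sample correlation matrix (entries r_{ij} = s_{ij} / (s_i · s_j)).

Step 1 — column means:
  mean(A) = (7 + 7 + 1 + 2 + 6 + 2) / 6 = 25/6 = 4.1667
  mean(B) = (1 + 1 + 7 + 8 + 3 + 5) / 6 = 25/6 = 4.1667

Step 2 — sample variances and covariances s[i,j] = (1/(n-1)) · Σ_k (x_{k,i} - mean_i) · (x_{k,j} - mean_j), with n-1 = 5:
  s[A,A] = ((2.8333)·(2.8333) + (2.8333)·(2.8333) + (-3.1667)·(-3.1667) + (-2.1667)·(-2.1667) + (1.8333)·(1.8333) + (-2.1667)·(-2.1667)) / 5 = 38.8333/5 = 7.7667
  s[A,B] = ((2.8333)·(-3.1667) + (2.8333)·(-3.1667) + (-3.1667)·(2.8333) + (-2.1667)·(3.8333) + (1.8333)·(-1.1667) + (-2.1667)·(0.8333)) / 5 = -39.1667/5 = -7.8333
  s[B,B] = ((-3.1667)·(-3.1667) + (-3.1667)·(-3.1667) + (2.8333)·(2.8333) + (3.8333)·(3.8333) + (-1.1667)·(-1.1667) + (0.8333)·(0.8333)) / 5 = 44.8333/5 = 8.9667
  Sample standard deviations s_i = √(s[i,i]):
  s(A) = √(7.7667) = 2.7869
  s(B) = √(8.9667) = 2.9944

Step 3 — r_{ij} = s_{ij} / (s_i · s_j):
  r[A,A] = 1 (diagonal).
  r[A,B] = -7.8333 / (2.7869 · 2.9944) = -7.8333 / 8.3451 = -0.9387
  r[B,B] = 1 (diagonal).

R is symmetric with unit diagonal. Assembling:

R = [[1, -0.9387],
 [-0.9387, 1]]


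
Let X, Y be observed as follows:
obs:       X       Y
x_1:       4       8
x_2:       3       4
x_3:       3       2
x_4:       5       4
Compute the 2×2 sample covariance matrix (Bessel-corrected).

Step 1 — column means:
  mean(X) = (4 + 3 + 3 + 5) / 4 = 15/4 = 3.75
  mean(Y) = (8 + 4 + 2 + 4) / 4 = 18/4 = 4.5

Step 2 — sample covariance S[i,j] = (1/(n-1)) · Σ_k (x_{k,i} - mean_i) · (x_{k,j} - mean_j), with n-1 = 3.
  S[X,X] = ((0.25)·(0.25) + (-0.75)·(-0.75) + (-0.75)·(-0.75) + (1.25)·(1.25)) / 3 = 2.75/3 = 0.9167
  S[X,Y] = ((0.25)·(3.5) + (-0.75)·(-0.5) + (-0.75)·(-2.5) + (1.25)·(-0.5)) / 3 = 2.5/3 = 0.8333
  S[Y,Y] = ((3.5)·(3.5) + (-0.5)·(-0.5) + (-2.5)·(-2.5) + (-0.5)·(-0.5)) / 3 = 19/3 = 6.3333

S is symmetric (S[j,i] = S[i,j]). Assembling:

S = [[0.9167, 0.8333],
 [0.8333, 6.3333]]


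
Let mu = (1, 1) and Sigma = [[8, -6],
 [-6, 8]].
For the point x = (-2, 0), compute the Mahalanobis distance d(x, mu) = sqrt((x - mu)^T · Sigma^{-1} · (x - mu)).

Step 1 — centre the observation: (x - mu) = (-3, -1).

Step 2 — invert Sigma. det(Sigma) = 8·8 - (-6)² = 28.
  Sigma^{-1} = (1/det) · [[d, -b], [-b, a]] = [[0.2857, 0.2143],
 [0.2143, 0.2857]].

Step 3 — form the quadratic (x - mu)^T · Sigma^{-1} · (x - mu):
  Sigma^{-1} · (x - mu) = (-1.0714, -0.9286).
  (x - mu)^T · [Sigma^{-1} · (x - mu)] = (-3)·(-1.0714) + (-1)·(-0.9286) = 4.1429.

Step 4 — take square root: d = √(4.1429) ≈ 2.0354.

d(x, mu) = √(4.1429) ≈ 2.0354


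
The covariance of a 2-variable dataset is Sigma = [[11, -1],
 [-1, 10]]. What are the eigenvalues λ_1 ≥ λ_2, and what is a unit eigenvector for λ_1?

Step 1 — characteristic polynomial of 2×2 Sigma:
  det(Sigma - λI) = λ² - trace · λ + det = 0.
  trace = 11 + 10 = 21, det = 11·10 - (-1)² = 109.
Step 2 — discriminant:
  Δ = trace² - 4·det = 441 - 436 = 5.
Step 3 — eigenvalues:
  λ = (trace ± √Δ)/2 = (21 ± 2.2361)/2,
  λ_1 = 11.618,  λ_2 = 9.382.

Step 4 — unit eigenvector for λ_1: solve (Sigma - λ_1 I)v = 0. First row:
  (11 - 11.618)·v_x + (-1)·v_y = 0, i.e. (-0.618)·v_x + (-1)·v_y = 0,
  so v ∝ (b, λ_1 - a) = (-1, 0.618); multiply by -1 so the first entry is positive: u = (1, -0.618).
  ||u|| = √((1)² + (-0.618)²) = √(1.382) ≈ 1.1756,
  v_1 = u/||u|| ≈ (0.8507, -0.5257) (||v_1|| = 1).

λ_1 = 11.618,  λ_2 = 9.382;  v_1 ≈ (0.8507, -0.5257)


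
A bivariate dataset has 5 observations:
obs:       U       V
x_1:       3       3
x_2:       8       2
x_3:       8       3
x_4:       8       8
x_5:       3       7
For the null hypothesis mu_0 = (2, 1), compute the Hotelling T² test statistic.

Step 1 — sample mean vector:
  mean(U) = (3 + 8 + 8 + 8 + 3) / 5 = 30/5 = 6
  mean(V) = (3 + 2 + 3 + 8 + 7) / 5 = 23/5 = 4.6
  x̄ = (6, 4.6),  deviation x̄ - mu_0 = (6, 4.6) - (2, 1) = (4, 3.6).

Step 2 — sample covariance matrix, S[i,j] = (1/(n-1)) · Σ_k (x_{k,i} - mean_i) · (x_{k,j} - mean_j), divisor n-1 = 4:
  S[U,U] = ((-3)·(-3) + (2)·(2) + (2)·(2) + (2)·(2) + (-3)·(-3)) / 4 = 30/4 = 7.5
  S[U,V] = ((-3)·(-1.6) + (2)·(-2.6) + (2)·(-1.6) + (2)·(3.4) + (-3)·(2.4)) / 4 = -4/4 = -1
  S[V,V] = ((-1.6)·(-1.6) + (-2.6)·(-2.6) + (-1.6)·(-1.6) + (3.4)·(3.4) + (2.4)·(2.4)) / 4 = 29.2/4 = 7.3
  S = [[7.5, -1],
 [-1, 7.3]].

Step 3 — invert S. det(S) = 7.5·7.3 - (-1)² = 53.75.
  S^{-1} = (1/det) · [[d, -b], [-b, a]] = [[0.1358, 0.0186],
 [0.0186, 0.1395]].

Step 4 — quadratic form (x̄ - mu_0)^T · S^{-1} · (x̄ - mu_0):
  S^{-1} · (x̄ - mu_0) = (0.6102, 0.5767),
  (x̄ - mu_0)^T · [...] = (4)·(0.6102) + (3.6)·(0.5767) = 4.5172.

Step 5 — scale by n: T² = 5 · 4.5172 = 22.586.

T² ≈ 22.586


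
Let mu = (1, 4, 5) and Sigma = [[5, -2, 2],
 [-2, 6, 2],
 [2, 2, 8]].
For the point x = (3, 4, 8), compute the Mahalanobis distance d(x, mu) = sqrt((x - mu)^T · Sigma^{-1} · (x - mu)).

Step 1 — centre the observation: (x - mu) = (2, 0, 3).

Step 2 — invert Sigma (cofactor / det for 3×3, or solve directly):
  Sigma^{-1} = [[0.2973, 0.1351, -0.1081],
 [0.1351, 0.2432, -0.0946],
 [-0.1081, -0.0946, 0.1757]].

Step 3 — form the quadratic (x - mu)^T · Sigma^{-1} · (x - mu):
  Sigma^{-1} · (x - mu) = (0.2703, -0.0135, 0.3108).
  (x - mu)^T · [Sigma^{-1} · (x - mu)] = (2)·(0.2703) + (0)·(-0.0135) + (3)·(0.3108) = 1.473.

Step 4 — take square root: d = √(1.473) ≈ 1.2137.

d(x, mu) = √(1.473) ≈ 1.2137


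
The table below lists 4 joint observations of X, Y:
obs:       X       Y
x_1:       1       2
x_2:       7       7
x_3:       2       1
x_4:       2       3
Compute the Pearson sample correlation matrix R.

Step 1 — column means:
  mean(X) = (1 + 7 + 2 + 2) / 4 = 12/4 = 3
  mean(Y) = (2 + 7 + 1 + 3) / 4 = 13/4 = 3.25

Step 2 — sample variances and covariances s[i,j] = (1/(n-1)) · Σ_k (x_{k,i} - mean_i) · (x_{k,j} - mean_j), with n-1 = 3:
  s[X,X] = ((-2)·(-2) + (4)·(4) + (-1)·(-1) + (-1)·(-1)) / 3 = 22/3 = 7.3333
  s[X,Y] = ((-2)·(-1.25) + (4)·(3.75) + (-1)·(-2.25) + (-1)·(-0.25)) / 3 = 20/3 = 6.6667
  s[Y,Y] = ((-1.25)·(-1.25) + (3.75)·(3.75) + (-2.25)·(-2.25) + (-0.25)·(-0.25)) / 3 = 20.75/3 = 6.9167
  Sample standard deviations s_i = √(s[i,i]):
  s(X) = √(7.3333) = 2.708
  s(Y) = √(6.9167) = 2.63

Step 3 — r_{ij} = s_{ij} / (s_i · s_j):
  r[X,X] = 1 (diagonal).
  r[X,Y] = 6.6667 / (2.708 · 2.63) = 6.6667 / 7.122 = 0.9361
  r[Y,Y] = 1 (diagonal).

R is symmetric with unit diagonal. Assembling:

R = [[1, 0.9361],
 [0.9361, 1]]


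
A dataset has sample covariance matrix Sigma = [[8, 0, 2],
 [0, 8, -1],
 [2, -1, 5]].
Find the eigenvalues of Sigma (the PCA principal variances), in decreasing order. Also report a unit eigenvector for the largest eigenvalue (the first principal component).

Step 1 — characteristic polynomial p(λ) = det(λI - Sigma) = λ³ - tr·λ² + c_1·λ - det, where tr = trace, c_1 = sum of the principal 2×2 minors, det = det(Sigma):
  tr = 8 + 8 + 5 = 21,
  c_1 = (8·8 - (0)²) + (8·5 - (2)²) + (8·5 - (-1)²) = 64 + 36 + 39 = 139,
  det = 8·(8·5 - (-1)²) - (0)·((0)·5 - (-1)·(2)) + (2)·((0)·(-1) - 8·(2)) = 8·(39) - (0)·(2) + (2)·(-16) = 280.
  So p(λ) = λ³ - 21λ² + 139λ - 280.
Step 2 — look for an integer root (rational root theorem: any rational root is an integer divisor of 280). Testing λ = 8:
  p(8) = 512 - 1344 + 1112 - 280 = 0  ✓
  Dividing out (λ - 8): p(λ) = (λ - 8)(λ² - 13λ + 35).
Step 3 — remaining eigenvalues from the quadratic λ² - 13λ + 35 = 0:
  Δ = 13² - 4·35 = 169 - 140 = 29,  λ = (13 ± √29)/2 = (13 ± 5.3852)/2 ≈ 9.1926 or 3.8074.
  Sorted: λ_1 = 9.1926,  λ_2 = 8,  λ_3 = 3.8074  (check: sum = 21 = tr ✓).

Step 4 — unit eigenvector for λ_1 ≈ 9.1926: v spans the null space of (Sigma - λ_1 I), whose rows are
  r_1 = (-1.1926, 0, 2),  r_2 = (0, -1.1926, -1),  r_3 = (2, -1, -4.1926).
  v is orthogonal to every row, so take v ∝ r_1 × r_2 = ((0)·(-1) - (2)·(-1.1926), (2)·(0) - (-1.1926)·(-1), (-1.1926)·(-1.1926) - (0)·(0)) ≈ (2.3852, -1.1926, 1.4223).
  Let u = (2.3852, -1.1926, 1.4223).
  ||u|| = √((2.3852)² + (-1.1926)² + (1.4223)²) = √(9.1341) ≈ 3.0223,  v_1 = u/||u|| ≈ (0.7892, -0.3946, 0.4706) (||v_1|| = 1).

λ_1 = 9.1926,  λ_2 = 8,  λ_3 = 3.8074;  v_1 ≈ (0.7892, -0.3946, 0.4706)


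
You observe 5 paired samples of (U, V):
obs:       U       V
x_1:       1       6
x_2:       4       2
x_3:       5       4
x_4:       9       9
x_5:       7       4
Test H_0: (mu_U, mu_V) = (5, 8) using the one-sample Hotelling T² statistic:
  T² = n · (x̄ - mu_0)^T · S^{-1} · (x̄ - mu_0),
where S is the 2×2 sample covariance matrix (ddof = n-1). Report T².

Step 1 — sample mean vector:
  mean(U) = (1 + 4 + 5 + 9 + 7) / 5 = 26/5 = 5.2
  mean(V) = (6 + 2 + 4 + 9 + 4) / 5 = 25/5 = 5
  x̄ = (5.2, 5),  deviation x̄ - mu_0 = (5.2, 5) - (5, 8) = (0.2, -3).

Step 2 — sample covariance matrix, S[i,j] = (1/(n-1)) · Σ_k (x_{k,i} - mean_i) · (x_{k,j} - mean_j), divisor n-1 = 4:
  S[U,U] = ((-4.2)·(-4.2) + (-1.2)·(-1.2) + (-0.2)·(-0.2) + (3.8)·(3.8) + (1.8)·(1.8)) / 4 = 36.8/4 = 9.2
  S[U,V] = ((-4.2)·(1) + (-1.2)·(-3) + (-0.2)·(-1) + (3.8)·(4) + (1.8)·(-1)) / 4 = 13/4 = 3.25
  S[V,V] = ((1)·(1) + (-3)·(-3) + (-1)·(-1) + (4)·(4) + (-1)·(-1)) / 4 = 28/4 = 7
  S = [[9.2, 3.25],
 [3.25, 7]].

Step 3 — invert S. det(S) = 9.2·7 - (3.25)² = 53.8375.
  S^{-1} = (1/det) · [[d, -b], [-b, a]] = [[0.13, -0.0604],
 [-0.0604, 0.1709]].

Step 4 — quadratic form (x̄ - mu_0)^T · S^{-1} · (x̄ - mu_0):
  S^{-1} · (x̄ - mu_0) = (0.2071, -0.5247),
  (x̄ - mu_0)^T · [...] = (0.2)·(0.2071) + (-3)·(-0.5247) = 1.6156.

Step 5 — scale by n: T² = 5 · 1.6156 = 8.078.

T² ≈ 8.078


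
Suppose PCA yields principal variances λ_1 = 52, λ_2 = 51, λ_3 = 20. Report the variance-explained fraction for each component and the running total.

Step 1 — total variance = trace(Sigma) = Σ λ_i = 52 + 51 + 20 = 123.

Step 2 — fraction explained by component i = λ_i / Σ λ:
  PC1: 52/123 = 0.4228
  PC2: 51/123 = 0.4146
  PC3: 20/123 = 0.1626

Step 3 — cumulative fraction after k components = (λ_1 + ... + λ_k) / Σ λ:
  k = 1: 52/123 = 0.4228
  k = 2: (52 + 51)/123 = 103/123 = 0.8374
  k = 3: (52 + 51 + 20)/123 = 123/123 = 1

Summary (fraction, with percent):

explained: PC1 0.4228 (42.28%), PC2 0.4146 (41.46%), PC3 0.1626 (16.26%);  cumulative: 0.4228, 0.8374, 1


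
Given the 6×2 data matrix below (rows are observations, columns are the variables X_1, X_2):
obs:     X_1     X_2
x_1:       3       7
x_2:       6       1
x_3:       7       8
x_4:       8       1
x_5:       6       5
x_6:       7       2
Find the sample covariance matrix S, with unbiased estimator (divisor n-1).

Step 1 — column means:
  mean(X_1) = (3 + 6 + 7 + 8 + 6 + 7) / 6 = 37/6 = 6.1667
  mean(X_2) = (7 + 1 + 8 + 1 + 5 + 2) / 6 = 24/6 = 4

Step 2 — sample covariance S[i,j] = (1/(n-1)) · Σ_k (x_{k,i} - mean_i) · (x_{k,j} - mean_j), with n-1 = 5.
  S[X_1,X_1] = ((-3.1667)·(-3.1667) + (-0.1667)·(-0.1667) + (0.8333)·(0.8333) + (1.8333)·(1.8333) + (-0.1667)·(-0.1667) + (0.8333)·(0.8333)) / 5 = 14.8333/5 = 2.9667
  S[X_1,X_2] = ((-3.1667)·(3) + (-0.1667)·(-3) + (0.8333)·(4) + (1.8333)·(-3) + (-0.1667)·(1) + (0.8333)·(-2)) / 5 = -13/5 = -2.6
  S[X_2,X_2] = ((3)·(3) + (-3)·(-3) + (4)·(4) + (-3)·(-3) + (1)·(1) + (-2)·(-2)) / 5 = 48/5 = 9.6

S is symmetric (S[j,i] = S[i,j]). Assembling:

S = [[2.9667, -2.6],
 [-2.6, 9.6]]


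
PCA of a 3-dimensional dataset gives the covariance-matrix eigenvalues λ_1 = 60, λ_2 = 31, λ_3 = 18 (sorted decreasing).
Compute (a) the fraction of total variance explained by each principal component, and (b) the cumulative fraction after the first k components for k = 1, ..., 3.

Step 1 — total variance = trace(Sigma) = Σ λ_i = 60 + 31 + 18 = 109.

Step 2 — fraction explained by component i = λ_i / Σ λ:
  PC1: 60/109 = 0.5505
  PC2: 31/109 = 0.2844
  PC3: 18/109 = 0.1651

Step 3 — cumulative fraction after k components = (λ_1 + ... + λ_k) / Σ λ:
  k = 1: 60/109 = 0.5505
  k = 2: (60 + 31)/109 = 91/109 = 0.8349
  k = 3: (60 + 31 + 18)/109 = 109/109 = 1

Summary (fraction, with percent):

explained: PC1 0.5505 (55.05%), PC2 0.2844 (28.44%), PC3 0.1651 (16.51%);  cumulative: 0.5505, 0.8349, 1


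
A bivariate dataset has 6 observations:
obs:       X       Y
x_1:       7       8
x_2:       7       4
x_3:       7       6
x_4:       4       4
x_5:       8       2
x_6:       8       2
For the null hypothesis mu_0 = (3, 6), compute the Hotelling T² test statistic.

Step 1 — sample mean vector:
  mean(X) = (7 + 7 + 7 + 4 + 8 + 8) / 6 = 41/6 = 6.8333
  mean(Y) = (8 + 4 + 6 + 4 + 2 + 2) / 6 = 26/6 = 4.3333
  x̄ = (6.8333, 4.3333),  deviation x̄ - mu_0 = (6.8333, 4.3333) - (3, 6) = (3.8333, -1.6667).

Step 2 — sample covariance matrix, S[i,j] = (1/(n-1)) · Σ_k (x_{k,i} - mean_i) · (x_{k,j} - mean_j), divisor n-1 = 5:
  S[X,X] = ((0.1667)·(0.1667) + (0.1667)·(0.1667) + (0.1667)·(0.1667) + (-2.8333)·(-2.8333) + (1.1667)·(1.1667) + (1.1667)·(1.1667)) / 5 = 10.8333/5 = 2.1667
  S[X,Y] = ((0.1667)·(3.6667) + (0.1667)·(-0.3333) + (0.1667)·(1.6667) + (-2.8333)·(-0.3333) + (1.1667)·(-2.3333) + (1.1667)·(-2.3333)) / 5 = -3.6667/5 = -0.7333
  S[Y,Y] = ((3.6667)·(3.6667) + (-0.3333)·(-0.3333) + (1.6667)·(1.6667) + (-0.3333)·(-0.3333) + (-2.3333)·(-2.3333) + (-2.3333)·(-2.3333)) / 5 = 27.3333/5 = 5.4667
  S = [[2.1667, -0.7333],
 [-0.7333, 5.4667]].

Step 3 — invert S. det(S) = 2.1667·5.4667 - (-0.7333)² = 11.3067.
  S^{-1} = (1/det) · [[d, -b], [-b, a]] = [[0.4835, 0.0649],
 [0.0649, 0.1916]].

Step 4 — quadratic form (x̄ - mu_0)^T · S^{-1} · (x̄ - mu_0):
  S^{-1} · (x̄ - mu_0) = (1.7453, -0.0708),
  (x̄ - mu_0)^T · [...] = (3.8333)·(1.7453) + (-1.6667)·(-0.0708) = 6.8082.

Step 5 — scale by n: T² = 6 · 6.8082 = 40.8491.

T² ≈ 40.8491


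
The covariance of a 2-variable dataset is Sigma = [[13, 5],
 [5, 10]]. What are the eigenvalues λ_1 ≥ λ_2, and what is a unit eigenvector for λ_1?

Step 1 — characteristic polynomial of 2×2 Sigma:
  det(Sigma - λI) = λ² - trace · λ + det = 0.
  trace = 13 + 10 = 23, det = 13·10 - (5)² = 105.
Step 2 — discriminant:
  Δ = trace² - 4·det = 529 - 420 = 109.
Step 3 — eigenvalues:
  λ = (trace ± √Δ)/2 = (23 ± 10.4403)/2,
  λ_1 = 16.7202,  λ_2 = 6.2798.

Step 4 — unit eigenvector for λ_1: solve (Sigma - λ_1 I)v = 0. First row:
  (13 - 16.7202)·v_x + (5)·v_y = 0, i.e. (-3.7202)·v_x + (5)·v_y = 0,
  so v ∝ (b, λ_1 - a) = (5, 3.7202) = u.
  ||u|| = √((5)² + (3.7202)²) = √(38.8395) ≈ 6.2321,
  v_1 = u/||u|| ≈ (0.8023, 0.5969) (||v_1|| = 1).

λ_1 = 16.7202,  λ_2 = 6.2798;  v_1 ≈ (0.8023, 0.5969)
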